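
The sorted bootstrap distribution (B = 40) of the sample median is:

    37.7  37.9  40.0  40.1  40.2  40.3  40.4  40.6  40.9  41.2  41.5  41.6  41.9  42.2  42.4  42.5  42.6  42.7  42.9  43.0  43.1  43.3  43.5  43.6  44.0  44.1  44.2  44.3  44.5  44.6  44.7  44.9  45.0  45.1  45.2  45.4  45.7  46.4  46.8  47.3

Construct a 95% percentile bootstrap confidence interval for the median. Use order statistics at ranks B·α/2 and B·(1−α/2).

(37.7, 46.8)

α = 0.05; lower rank = 40 × 0.025 = 1; upper rank = 40 × 0.975 = 39.
The 1st smallest replicate is 37.7; the 39th is 46.8.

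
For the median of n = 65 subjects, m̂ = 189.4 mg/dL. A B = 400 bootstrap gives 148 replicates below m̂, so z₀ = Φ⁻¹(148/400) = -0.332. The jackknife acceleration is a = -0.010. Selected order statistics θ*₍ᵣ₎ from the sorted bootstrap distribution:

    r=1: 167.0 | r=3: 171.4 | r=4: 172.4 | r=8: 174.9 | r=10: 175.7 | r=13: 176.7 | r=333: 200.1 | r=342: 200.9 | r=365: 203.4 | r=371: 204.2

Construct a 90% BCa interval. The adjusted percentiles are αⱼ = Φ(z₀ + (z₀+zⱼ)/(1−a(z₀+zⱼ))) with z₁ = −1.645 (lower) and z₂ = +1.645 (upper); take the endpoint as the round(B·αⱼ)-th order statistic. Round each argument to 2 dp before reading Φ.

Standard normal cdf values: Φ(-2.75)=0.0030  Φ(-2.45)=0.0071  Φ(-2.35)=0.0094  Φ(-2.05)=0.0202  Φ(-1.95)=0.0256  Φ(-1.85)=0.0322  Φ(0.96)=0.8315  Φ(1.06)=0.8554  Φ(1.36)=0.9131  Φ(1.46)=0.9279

Lower: z₀ + z₁ = -0.332 + (-1.645) = -1.977; 1 − a(z₀+z₁) = 1 − (-0.010)(-1.977) = 0.9802; argument = -0.332 + (-1.977)/0.9802 = -2.3489 → -2.35.
α₁ = Φ(-2.35) = 0.0094; rank = round(400 × 0.0094) = 4; θ*₍4₎ = 172.4.
Upper: z₀ + z₂ = 1.313; 1 − a(z₀+z₂) = 1.0131; argument = 0.9640 → 0.96; α₂ = 0.8315; rank = 333; θ*₍333₎ = 200.1.

(172.4, 200.1)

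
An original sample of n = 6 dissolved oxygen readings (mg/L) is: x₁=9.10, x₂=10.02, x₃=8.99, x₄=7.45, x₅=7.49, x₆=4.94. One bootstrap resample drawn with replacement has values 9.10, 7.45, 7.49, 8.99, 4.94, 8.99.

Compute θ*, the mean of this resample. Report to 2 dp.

Mean = (9.10 + 7.45 + 7.49 + 8.99 + 4.94 + 8.99) / 6 = 46.960 / 6 = 7.83

θ* = 7.83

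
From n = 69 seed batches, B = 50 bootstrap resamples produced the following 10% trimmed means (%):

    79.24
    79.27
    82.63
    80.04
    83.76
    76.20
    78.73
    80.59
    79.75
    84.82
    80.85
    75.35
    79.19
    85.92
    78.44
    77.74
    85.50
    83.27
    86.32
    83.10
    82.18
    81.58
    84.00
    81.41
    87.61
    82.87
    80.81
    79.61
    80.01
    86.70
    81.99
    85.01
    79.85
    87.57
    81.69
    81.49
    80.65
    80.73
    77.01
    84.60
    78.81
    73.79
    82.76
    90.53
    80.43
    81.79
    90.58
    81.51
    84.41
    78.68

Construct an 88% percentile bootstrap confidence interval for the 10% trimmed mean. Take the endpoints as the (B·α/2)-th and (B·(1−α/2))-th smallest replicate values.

(76.20, 87.57)

Sorted replicates: 73.79, 75.35, 76.20, 77.01, 77.74, 78.44, 78.68, 78.73, 78.81, 79.19, 79.24, 79.27, 79.61, 79.75, 79.85, 80.01, 80.04, 80.43, 80.59, 80.65, 80.73, 80.81, 80.85, 81.41, 81.49, 81.51, 81.58, 81.69, 81.79, 81.99, 82.18, 82.63, 82.76, 82.87, 83.10, 83.27, 83.76, 84.00, 84.41, 84.60, 84.82, 85.01, 85.50, 85.92, 86.32, 86.70, 87.57, 87.61, 90.53, 90.58
α = 0.12; lower rank = 50 × 0.060 = 3; upper rank = 50 × 0.940 = 47.
The 3rd smallest replicate is 76.20; the 47th is 87.57.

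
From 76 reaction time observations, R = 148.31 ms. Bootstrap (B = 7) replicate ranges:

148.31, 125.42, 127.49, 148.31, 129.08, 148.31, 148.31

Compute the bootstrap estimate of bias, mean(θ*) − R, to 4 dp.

mean(θ*) = (148.31 + 125.42 + 127.49 + 148.31 + 129.08 + 148.31 + 148.31) / 7 = 139.31857
bias = 139.31857 − 148.31

bias = −8.9914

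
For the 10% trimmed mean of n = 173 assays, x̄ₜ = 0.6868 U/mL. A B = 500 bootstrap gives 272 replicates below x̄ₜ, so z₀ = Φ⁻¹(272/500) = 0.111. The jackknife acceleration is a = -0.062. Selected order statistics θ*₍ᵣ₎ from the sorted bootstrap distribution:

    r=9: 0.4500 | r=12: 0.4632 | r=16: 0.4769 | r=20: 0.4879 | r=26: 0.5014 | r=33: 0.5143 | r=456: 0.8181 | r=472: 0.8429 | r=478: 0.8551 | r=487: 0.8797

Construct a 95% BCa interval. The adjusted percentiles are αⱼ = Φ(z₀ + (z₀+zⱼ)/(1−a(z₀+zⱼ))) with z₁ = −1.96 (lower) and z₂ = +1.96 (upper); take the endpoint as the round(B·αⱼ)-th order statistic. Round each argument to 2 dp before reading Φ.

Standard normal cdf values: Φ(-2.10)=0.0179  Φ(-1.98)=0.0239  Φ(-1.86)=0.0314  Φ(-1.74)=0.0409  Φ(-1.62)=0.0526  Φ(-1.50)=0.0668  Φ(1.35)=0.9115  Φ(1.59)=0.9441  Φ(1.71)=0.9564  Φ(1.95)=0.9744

Lower: z₀ + z₁ = 0.111 + (-1.960) = -1.849; 1 − a(z₀+z₁) = 1 − (-0.062)(-1.849) = 0.8854; argument = 0.111 + (-1.849)/0.8854 = -1.9774 → -1.98.
α₁ = Φ(-1.98) = 0.0239; rank = round(500 × 0.0239) = 12; θ*₍12₎ = 0.4632.
Upper: z₀ + z₂ = 2.071; 1 − a(z₀+z₂) = 1.1284; argument = 1.9463 → 1.95; α₂ = 0.9744; rank = 487; θ*₍487₎ = 0.8797.

(0.4632, 0.8797)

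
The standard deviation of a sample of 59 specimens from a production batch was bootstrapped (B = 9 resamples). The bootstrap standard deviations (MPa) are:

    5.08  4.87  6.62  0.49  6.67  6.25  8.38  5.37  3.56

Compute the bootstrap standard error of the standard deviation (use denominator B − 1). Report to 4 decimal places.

SE* = 2.2470

Bootstrap SE is the standard deviation of the 9 replicate standard deviations.
Mean of replicates: (5.08 + 4.87 + 6.62 + 0.49 + 6.67 + 6.25 + 8.38 + 5.37 + 3.56) / 9 = 47.29000 / 9 = 5.25444
Sum of squared deviations: (−0.17444)² + (−0.38444)² + (+1.36556)² + (−4.76444)² + (+1.41556)² + (+0.99556)² + (+3.12556)² + (+0.11556)² + (−1.69444)² = 40.39142
Variance = 40.39142 / 8 = 5.04893
SE* = √5.04893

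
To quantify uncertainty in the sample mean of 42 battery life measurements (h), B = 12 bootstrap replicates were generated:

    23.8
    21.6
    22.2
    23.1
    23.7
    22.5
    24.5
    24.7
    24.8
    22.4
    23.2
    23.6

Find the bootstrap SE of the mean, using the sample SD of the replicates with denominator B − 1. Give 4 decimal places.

SE* = 1.0326

Bootstrap SE is the standard deviation of the 12 replicate means.
Mean of replicates: (23.8 + 21.6 + 22.2 + 23.1 + 23.7 + 22.5 + 24.5 + 24.7 + 24.8 + 22.4 + 23.2 + 23.6) / 12 = 280.10000 / 12 = 23.34167
Sum of squared deviations: (+0.45833)² + (−1.74167)² + (−1.14167)² + (−0.24167)² + (+0.35833)² + (−0.84167)² + (+1.15833)² + (+1.35833)² + (+1.45833)² + (−0.94167)² + (−0.14167)² + (+0.25833)² = 11.72917
Variance = 11.72917 / 11 = 1.06629
SE* = √1.06629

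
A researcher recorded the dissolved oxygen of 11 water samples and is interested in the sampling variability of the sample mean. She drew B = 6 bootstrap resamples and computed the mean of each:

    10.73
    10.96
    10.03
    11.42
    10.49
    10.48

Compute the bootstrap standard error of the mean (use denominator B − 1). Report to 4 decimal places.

SE* = 0.4748

Bootstrap SE is the standard deviation of the 6 replicate means.
Mean of replicates: (10.73 + 10.96 + 10.03 + 11.42 + 10.49 + 10.48) / 6 = 64.11000 / 6 = 10.68500
Sum of squared deviations: (+0.04500)² + (+0.27500)² + (−0.65500)² + (+0.73500)² + (−0.19500)² + (−0.20500)² = 1.12695
Variance = 1.12695 / 5 = 0.22539
SE* = √0.22539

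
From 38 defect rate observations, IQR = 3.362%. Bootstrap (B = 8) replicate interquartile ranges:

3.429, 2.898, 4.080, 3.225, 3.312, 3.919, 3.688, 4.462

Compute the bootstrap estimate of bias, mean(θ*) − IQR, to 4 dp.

bias = +0.2646

mean(θ*) = (3.429 + 2.898 + 4.080 + 3.225 + 3.312 + 3.919 + 3.688 + 4.462) / 8 = 3.62662
bias = 3.62662 − 3.362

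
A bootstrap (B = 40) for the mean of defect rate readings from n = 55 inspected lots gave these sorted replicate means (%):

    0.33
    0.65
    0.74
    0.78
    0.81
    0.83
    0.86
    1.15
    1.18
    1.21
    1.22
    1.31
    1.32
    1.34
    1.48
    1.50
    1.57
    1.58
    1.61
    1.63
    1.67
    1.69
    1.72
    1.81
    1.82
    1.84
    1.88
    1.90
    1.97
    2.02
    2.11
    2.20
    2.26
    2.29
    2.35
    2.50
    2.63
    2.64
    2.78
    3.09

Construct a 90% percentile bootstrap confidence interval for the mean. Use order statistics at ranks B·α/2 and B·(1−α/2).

(0.65, 2.64)

α = 0.10; lower rank = 40 × 0.050 = 2; upper rank = 40 × 0.950 = 38.
The 2nd smallest replicate is 0.65; the 38th is 2.64.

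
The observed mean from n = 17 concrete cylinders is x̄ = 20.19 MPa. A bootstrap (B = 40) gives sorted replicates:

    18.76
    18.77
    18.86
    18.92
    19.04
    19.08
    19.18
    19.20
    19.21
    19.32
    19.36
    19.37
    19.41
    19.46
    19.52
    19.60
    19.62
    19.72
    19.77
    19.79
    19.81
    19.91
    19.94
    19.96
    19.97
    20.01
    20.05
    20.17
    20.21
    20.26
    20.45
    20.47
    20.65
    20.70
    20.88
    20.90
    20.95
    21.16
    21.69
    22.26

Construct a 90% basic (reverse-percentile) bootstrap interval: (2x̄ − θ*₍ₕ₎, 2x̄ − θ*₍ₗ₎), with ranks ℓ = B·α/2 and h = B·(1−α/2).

(19.22, 21.61)

Percentile endpoints at ranks 2 and 38: θ*₍2₎ = 18.77, θ*₍38₎ = 21.16.
Basic interval reflects these around x̄:
  lower = 2 × 20.19 − 21.16 = 19.22
  upper = 2 × 20.19 − 18.77 = 21.61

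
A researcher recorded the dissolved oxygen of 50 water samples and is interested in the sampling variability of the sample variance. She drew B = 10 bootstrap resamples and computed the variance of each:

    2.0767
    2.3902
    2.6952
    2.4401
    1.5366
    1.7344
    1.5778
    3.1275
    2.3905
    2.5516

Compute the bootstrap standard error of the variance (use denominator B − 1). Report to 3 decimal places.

Bootstrap SE is the standard deviation of the 10 replicate variances.
Mean of replicates: (2.0767 + 2.3902 + 2.6952 + 2.4401 + 1.5366 + 1.7344 + 1.5778 + 3.1275 + 2.3905 + 2.5516) / 10 = 22.52060 / 10 = 2.25206
Sum of squared deviations: (−0.17536)² + (+0.13814)² + (+0.44314)² + (+0.18804)² + (−0.71546)² + (−0.51766)² + (−0.67426)² + (+0.87544)² + (+0.13844)² + (+0.29954)² = 2.39133
Variance = 2.39133 / 9 = 0.26570
SE* = √0.26570

SE* = 0.515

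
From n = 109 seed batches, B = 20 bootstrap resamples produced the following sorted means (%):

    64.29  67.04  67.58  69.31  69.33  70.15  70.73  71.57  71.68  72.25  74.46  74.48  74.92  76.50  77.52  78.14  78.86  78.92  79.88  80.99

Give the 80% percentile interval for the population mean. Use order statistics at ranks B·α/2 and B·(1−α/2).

(67.04, 78.92)

α = 0.20; lower rank = 20 × 0.100 = 2; upper rank = 20 × 0.900 = 18.
The 2nd smallest replicate is 67.04; the 18th is 78.92.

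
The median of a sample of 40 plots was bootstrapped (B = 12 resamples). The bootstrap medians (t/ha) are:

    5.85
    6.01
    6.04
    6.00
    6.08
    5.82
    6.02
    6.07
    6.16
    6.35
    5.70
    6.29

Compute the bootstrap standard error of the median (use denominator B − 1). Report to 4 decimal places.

Bootstrap SE is the standard deviation of the 12 replicate medians.
Mean of replicates: (5.85 + 6.01 + 6.04 + 6.00 + 6.08 + 5.82 + 6.02 + 6.07 + 6.16 + 6.35 + 5.70 + 6.29) / 12 = 72.39000 / 12 = 6.03250
Sum of squared deviations: (−0.18250)² + (−0.02250)² + (+0.00750)² + (−0.03250)² + (+0.04750)² + (−0.21250)² + (−0.01250)² + (+0.03750)² + (+0.12750)² + (+0.31750)² + (−0.33250)² + (+0.25750)² = 0.37782
Variance = 0.37782 / 11 = 0.03435
SE* = √0.03435

SE* = 0.1853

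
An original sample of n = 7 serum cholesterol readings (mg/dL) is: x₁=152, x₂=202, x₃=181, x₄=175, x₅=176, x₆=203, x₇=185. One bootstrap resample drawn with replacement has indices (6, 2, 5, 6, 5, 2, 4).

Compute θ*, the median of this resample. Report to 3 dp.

Resample values: 203, 202, 176, 203, 176, 202, 175.
Sorted: 175, 176, 176, 202, 202, 203, 203
Median = middle value = 202.000

θ* = 202.000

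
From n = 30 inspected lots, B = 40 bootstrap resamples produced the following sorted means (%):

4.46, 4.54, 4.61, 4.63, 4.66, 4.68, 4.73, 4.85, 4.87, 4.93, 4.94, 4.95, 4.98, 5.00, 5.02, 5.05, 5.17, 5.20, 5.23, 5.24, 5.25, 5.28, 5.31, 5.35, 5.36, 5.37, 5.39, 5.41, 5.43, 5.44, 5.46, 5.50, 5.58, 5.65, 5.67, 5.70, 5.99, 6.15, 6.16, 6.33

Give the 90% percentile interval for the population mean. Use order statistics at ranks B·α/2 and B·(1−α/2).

(4.54, 6.15)

α = 0.10; lower rank = 40 × 0.050 = 2; upper rank = 40 × 0.950 = 38.
The 2nd smallest replicate is 4.54; the 38th is 6.15.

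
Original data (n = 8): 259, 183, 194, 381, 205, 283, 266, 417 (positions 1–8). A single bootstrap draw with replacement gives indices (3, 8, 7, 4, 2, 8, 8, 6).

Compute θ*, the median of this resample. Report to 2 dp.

Resample values: 194, 417, 266, 381, 183, 417, 417, 283.
Sorted: 183, 194, 266, 283, 381, 417, 417, 417
Median = average of the two middle values = 332.00

θ* = 332.00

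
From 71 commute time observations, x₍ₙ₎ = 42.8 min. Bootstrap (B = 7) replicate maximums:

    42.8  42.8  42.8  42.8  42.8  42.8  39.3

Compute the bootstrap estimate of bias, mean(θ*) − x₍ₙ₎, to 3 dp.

mean(θ*) = (42.8 + 42.8 + 42.8 + 42.8 + 42.8 + 42.8 + 39.3) / 7 = 42.3000
bias = 42.3000 − 42.8

bias = −0.500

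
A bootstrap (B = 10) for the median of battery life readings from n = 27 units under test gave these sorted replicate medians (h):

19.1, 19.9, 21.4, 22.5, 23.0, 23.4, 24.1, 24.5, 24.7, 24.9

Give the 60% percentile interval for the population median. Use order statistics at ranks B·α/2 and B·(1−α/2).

α = 0.40; lower rank = 10 × 0.200 = 2; upper rank = 10 × 0.800 = 8.
The 2nd smallest replicate is 19.9; the 8th is 24.5.

(19.9, 24.5)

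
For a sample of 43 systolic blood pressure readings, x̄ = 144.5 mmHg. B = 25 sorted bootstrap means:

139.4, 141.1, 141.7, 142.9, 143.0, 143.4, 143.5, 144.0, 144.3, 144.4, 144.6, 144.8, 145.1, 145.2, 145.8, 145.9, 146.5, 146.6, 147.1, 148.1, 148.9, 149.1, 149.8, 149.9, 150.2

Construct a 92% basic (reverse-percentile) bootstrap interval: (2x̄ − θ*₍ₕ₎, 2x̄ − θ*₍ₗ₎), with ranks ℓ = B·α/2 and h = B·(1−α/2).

(139.1, 149.6)

Percentile endpoints at ranks 1 and 24: θ*₍1₎ = 139.4, θ*₍24₎ = 149.9.
Basic interval reflects these around x̄:
  lower = 2 × 144.5 − 149.9 = 139.1
  upper = 2 × 144.5 − 139.4 = 149.6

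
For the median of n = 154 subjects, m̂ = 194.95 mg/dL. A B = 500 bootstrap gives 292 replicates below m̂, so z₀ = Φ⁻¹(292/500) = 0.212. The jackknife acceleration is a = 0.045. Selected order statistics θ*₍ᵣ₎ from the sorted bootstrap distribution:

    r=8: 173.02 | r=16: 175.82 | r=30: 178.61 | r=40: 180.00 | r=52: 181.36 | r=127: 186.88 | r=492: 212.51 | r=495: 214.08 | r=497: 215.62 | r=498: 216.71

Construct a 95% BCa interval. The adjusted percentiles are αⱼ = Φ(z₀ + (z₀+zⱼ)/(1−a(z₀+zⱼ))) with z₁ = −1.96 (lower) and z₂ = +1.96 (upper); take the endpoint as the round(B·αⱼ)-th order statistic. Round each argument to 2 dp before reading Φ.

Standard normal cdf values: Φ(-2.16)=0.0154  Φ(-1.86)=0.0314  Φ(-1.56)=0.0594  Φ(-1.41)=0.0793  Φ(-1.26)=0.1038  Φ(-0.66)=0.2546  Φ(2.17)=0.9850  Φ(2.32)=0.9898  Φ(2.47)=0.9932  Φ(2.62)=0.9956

(180.00, 216.71)

Lower: z₀ + z₁ = 0.212 + (-1.960) = -1.748; 1 − a(z₀+z₁) = 1 − (0.045)(-1.748) = 1.0787; argument = 0.212 + (-1.748)/1.0787 = -1.4085 → -1.41.
α₁ = Φ(-1.41) = 0.0793; rank = round(500 × 0.0793) = 40; θ*₍40₎ = 180.00.
Upper: z₀ + z₂ = 2.172; 1 − a(z₀+z₂) = 0.9023; argument = 2.6193 → 2.62; α₂ = 0.9956; rank = 498; θ*₍498₎ = 216.71.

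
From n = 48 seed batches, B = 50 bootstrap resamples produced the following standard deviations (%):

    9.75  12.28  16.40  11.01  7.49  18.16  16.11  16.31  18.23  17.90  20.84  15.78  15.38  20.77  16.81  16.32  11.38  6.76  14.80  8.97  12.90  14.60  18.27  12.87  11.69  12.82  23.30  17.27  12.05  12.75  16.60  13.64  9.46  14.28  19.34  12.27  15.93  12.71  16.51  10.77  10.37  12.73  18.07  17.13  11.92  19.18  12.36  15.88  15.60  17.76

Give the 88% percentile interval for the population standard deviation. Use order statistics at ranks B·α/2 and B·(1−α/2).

Sorted replicates: 6.76, 7.49, 8.97, 9.46, 9.75, 10.37, 10.77, 11.01, 11.38, 11.69, 11.92, 12.05, 12.27, 12.28, 12.36, 12.71, 12.73, 12.75, 12.82, 12.87, 12.90, 13.64, 14.28, 14.60, 14.80, 15.38, 15.60, 15.78, 15.88, 15.93, 16.11, 16.31, 16.32, 16.40, 16.51, 16.60, 16.81, 17.13, 17.27, 17.76, 17.90, 18.07, 18.16, 18.23, 18.27, 19.18, 19.34, 20.77, 20.84, 23.30
α = 0.12; lower rank = 50 × 0.060 = 3; upper rank = 50 × 0.940 = 47.
The 3rd smallest replicate is 8.97; the 47th is 19.34.

(8.97, 19.34)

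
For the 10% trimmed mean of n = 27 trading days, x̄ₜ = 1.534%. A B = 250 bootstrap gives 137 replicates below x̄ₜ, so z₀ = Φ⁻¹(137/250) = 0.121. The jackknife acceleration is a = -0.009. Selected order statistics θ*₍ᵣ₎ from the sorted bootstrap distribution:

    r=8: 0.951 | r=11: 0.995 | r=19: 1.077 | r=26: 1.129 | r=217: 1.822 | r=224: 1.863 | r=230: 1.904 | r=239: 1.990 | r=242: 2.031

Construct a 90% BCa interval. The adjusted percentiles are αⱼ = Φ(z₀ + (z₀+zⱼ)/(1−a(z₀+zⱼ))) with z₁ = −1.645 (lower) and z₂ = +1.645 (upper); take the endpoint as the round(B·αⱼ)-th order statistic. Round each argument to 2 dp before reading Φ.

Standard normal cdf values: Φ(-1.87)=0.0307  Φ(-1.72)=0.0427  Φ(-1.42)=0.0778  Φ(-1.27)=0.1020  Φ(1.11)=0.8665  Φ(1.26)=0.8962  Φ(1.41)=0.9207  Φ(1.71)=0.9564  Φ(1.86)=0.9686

Lower: z₀ + z₁ = 0.121 + (-1.645) = -1.524; 1 − a(z₀+z₁) = 1 − (-0.009)(-1.524) = 0.9863; argument = 0.121 + (-1.524)/0.9863 = -1.4242 → -1.42.
α₁ = Φ(-1.42) = 0.0778; rank = round(250 × 0.0778) = 19; θ*₍19₎ = 1.077.
Upper: z₀ + z₂ = 1.766; 1 − a(z₀+z₂) = 1.0159; argument = 1.8594 → 1.86; α₂ = 0.9686; rank = 242; θ*₍242₎ = 2.031.

(1.077, 2.031)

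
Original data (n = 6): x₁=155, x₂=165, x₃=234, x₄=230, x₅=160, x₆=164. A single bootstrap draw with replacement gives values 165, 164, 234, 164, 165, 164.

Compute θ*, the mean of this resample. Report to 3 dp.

Mean = (165 + 164 + 234 + 164 + 165 + 164) / 6 = 1056.0 / 6 = 176.000

θ* = 176.000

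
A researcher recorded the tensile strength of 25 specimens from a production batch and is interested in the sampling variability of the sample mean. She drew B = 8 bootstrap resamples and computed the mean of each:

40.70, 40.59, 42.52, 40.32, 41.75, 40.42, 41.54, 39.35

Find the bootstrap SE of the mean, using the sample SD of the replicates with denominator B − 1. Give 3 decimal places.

SE* = 0.990

Bootstrap SE is the standard deviation of the 8 replicate means.
Mean of replicates: (40.70 + 40.59 + 42.52 + 40.32 + 41.75 + 40.42 + 41.54 + 39.35) / 8 = 327.1900 / 8 = 40.8987
Sum of squared deviations: (−0.1987)² + (−0.3087)² + (+1.6213)² + (−0.5787)² + (+0.8513)² + (−0.4787)² + (+0.6412)² + (−1.5487)² = 6.8619
Variance = 6.8619 / 7 = 0.9803
SE* = √0.9803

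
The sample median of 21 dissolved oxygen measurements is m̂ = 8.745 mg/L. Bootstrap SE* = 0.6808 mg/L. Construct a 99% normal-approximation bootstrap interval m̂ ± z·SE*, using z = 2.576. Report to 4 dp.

(6.9913, 10.4987)

Margin = 2.576 × 0.6808 = 1.75374
Interval: 8.745 ± 1.75374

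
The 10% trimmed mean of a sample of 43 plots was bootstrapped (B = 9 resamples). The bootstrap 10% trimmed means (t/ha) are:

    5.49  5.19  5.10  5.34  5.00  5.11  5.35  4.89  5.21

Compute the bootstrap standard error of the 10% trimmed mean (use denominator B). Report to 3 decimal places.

Bootstrap SE is the standard deviation of the 9 replicate 10% trimmed means.
Mean of replicates: (5.49 + 5.19 + 5.10 + 5.34 + 5.00 + 5.11 + 5.35 + 4.89 + 5.21) / 9 = 46.6800 / 9 = 5.1867
Sum of squared deviations: (+0.3033)² + (+0.0033)² + (−0.0867)² + (+0.1533)² + (−0.1867)² + (−0.0767)² + (+0.1633)² + (−0.2967)² + (+0.0233)² = 0.2790
Variance = 0.2790 / 9 = 0.0310
SE* = √0.0310

SE* = 0.176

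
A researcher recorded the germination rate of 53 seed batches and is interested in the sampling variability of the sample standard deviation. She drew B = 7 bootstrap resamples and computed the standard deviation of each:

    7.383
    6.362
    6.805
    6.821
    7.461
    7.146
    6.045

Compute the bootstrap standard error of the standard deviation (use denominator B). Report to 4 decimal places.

Bootstrap SE is the standard deviation of the 7 replicate standard deviations.
Mean of replicates: (7.383 + 6.362 + 6.805 + 6.821 + 7.461 + 7.146 + 6.045) / 7 = 48.02300 / 7 = 6.86043
Sum of squared deviations: (+0.52257)² + (−0.49843)² + (−0.05543)² + (−0.03943)² + (+0.60057)² + (+0.28557)² + (−0.81543)² = 1.63330
Variance = 1.63330 / 7 = 0.23333
SE* = √0.23333

SE* = 0.4830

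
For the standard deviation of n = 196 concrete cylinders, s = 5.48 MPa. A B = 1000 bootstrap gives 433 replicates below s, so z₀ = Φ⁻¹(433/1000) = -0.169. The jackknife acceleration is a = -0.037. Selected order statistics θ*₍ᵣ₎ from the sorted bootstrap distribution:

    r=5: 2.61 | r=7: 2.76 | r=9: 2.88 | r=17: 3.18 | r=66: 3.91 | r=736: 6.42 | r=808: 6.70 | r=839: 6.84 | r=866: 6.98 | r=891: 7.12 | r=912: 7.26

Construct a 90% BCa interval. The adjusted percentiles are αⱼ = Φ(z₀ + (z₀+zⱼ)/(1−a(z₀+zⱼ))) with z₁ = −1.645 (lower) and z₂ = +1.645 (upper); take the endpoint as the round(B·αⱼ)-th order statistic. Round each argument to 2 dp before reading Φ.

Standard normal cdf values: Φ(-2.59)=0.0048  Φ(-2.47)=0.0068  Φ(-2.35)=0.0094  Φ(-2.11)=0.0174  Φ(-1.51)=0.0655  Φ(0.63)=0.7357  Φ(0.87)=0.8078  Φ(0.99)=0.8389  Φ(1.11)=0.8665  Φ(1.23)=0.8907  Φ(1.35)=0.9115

(3.18, 7.12)

Lower: z₀ + z₁ = -0.169 + (-1.645) = -1.814; 1 − a(z₀+z₁) = 1 − (-0.037)(-1.814) = 0.9329; argument = -0.169 + (-1.814)/0.9329 = -2.1135 → -2.11.
α₁ = Φ(-2.11) = 0.0174; rank = round(1000 × 0.0174) = 17; θ*₍17₎ = 3.18.
Upper: z₀ + z₂ = 1.476; 1 − a(z₀+z₂) = 1.0546; argument = 1.2306 → 1.23; α₂ = 0.8907; rank = 891; θ*₍891₎ = 7.12.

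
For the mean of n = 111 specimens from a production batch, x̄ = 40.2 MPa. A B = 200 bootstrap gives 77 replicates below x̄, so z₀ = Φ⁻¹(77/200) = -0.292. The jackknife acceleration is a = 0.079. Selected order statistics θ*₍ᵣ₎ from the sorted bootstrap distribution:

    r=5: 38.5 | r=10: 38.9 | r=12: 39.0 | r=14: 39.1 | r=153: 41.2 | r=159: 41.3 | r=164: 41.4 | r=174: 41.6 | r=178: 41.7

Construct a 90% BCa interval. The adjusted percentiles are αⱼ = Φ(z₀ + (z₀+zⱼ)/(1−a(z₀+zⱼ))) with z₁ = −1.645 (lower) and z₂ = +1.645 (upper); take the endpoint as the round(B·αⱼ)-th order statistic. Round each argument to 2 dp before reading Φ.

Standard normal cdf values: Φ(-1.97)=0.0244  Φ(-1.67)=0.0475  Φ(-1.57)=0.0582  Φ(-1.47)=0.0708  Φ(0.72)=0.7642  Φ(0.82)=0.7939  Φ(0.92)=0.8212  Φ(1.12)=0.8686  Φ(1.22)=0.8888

Lower: z₀ + z₁ = -0.292 + (-1.645) = -1.937; 1 − a(z₀+z₁) = 1 − (0.079)(-1.937) = 1.1530; argument = -0.292 + (-1.937)/1.1530 = -1.9719 → -1.97.
α₁ = Φ(-1.97) = 0.0244; rank = round(200 × 0.0244) = 5; θ*₍5₎ = 38.5.
Upper: z₀ + z₂ = 1.353; 1 − a(z₀+z₂) = 0.8931; argument = 1.2229 → 1.22; α₂ = 0.8888; rank = 178; θ*₍178₎ = 41.7.

(38.5, 41.7)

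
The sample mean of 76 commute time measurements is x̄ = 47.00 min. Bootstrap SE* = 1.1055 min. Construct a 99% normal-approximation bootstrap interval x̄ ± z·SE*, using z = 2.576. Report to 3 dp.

Margin = 2.576 × 1.1055 = 2.8478
Interval: 47.00 ± 2.8478

(44.152, 49.848)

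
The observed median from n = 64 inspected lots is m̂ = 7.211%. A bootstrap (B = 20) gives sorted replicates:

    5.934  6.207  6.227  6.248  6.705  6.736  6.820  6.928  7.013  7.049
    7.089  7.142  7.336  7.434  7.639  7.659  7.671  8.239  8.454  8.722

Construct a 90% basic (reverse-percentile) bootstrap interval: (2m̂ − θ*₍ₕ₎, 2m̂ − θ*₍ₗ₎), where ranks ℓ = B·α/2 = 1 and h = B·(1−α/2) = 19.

Percentile endpoints at ranks 1 and 19: θ*₍1₎ = 5.934, θ*₍19₎ = 8.454.
Basic interval reflects these around m̂:
  lower = 2 × 7.211 − 8.454 = 5.968
  upper = 2 × 7.211 − 5.934 = 8.488

(5.968, 8.488)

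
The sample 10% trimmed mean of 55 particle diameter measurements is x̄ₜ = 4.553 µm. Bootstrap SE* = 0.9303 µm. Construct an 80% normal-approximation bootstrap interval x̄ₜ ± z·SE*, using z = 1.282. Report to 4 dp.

(3.3604, 5.7456)

Margin = 1.282 × 0.9303 = 1.19264
Interval: 4.553 ± 1.19264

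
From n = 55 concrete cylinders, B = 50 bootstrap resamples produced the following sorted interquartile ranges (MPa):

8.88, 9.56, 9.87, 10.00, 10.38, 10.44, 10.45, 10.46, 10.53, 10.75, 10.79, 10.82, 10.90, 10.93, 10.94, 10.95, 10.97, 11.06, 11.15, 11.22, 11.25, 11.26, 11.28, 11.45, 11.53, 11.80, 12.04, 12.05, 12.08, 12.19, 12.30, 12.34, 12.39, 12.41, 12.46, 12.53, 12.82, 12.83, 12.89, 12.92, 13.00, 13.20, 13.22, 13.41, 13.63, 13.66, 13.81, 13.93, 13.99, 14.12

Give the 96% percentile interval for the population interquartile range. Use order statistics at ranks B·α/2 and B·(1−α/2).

α = 0.04; lower rank = 50 × 0.020 = 1; upper rank = 50 × 0.980 = 49.
The 1st smallest replicate is 8.88; the 49th is 13.99.

(8.88, 13.99)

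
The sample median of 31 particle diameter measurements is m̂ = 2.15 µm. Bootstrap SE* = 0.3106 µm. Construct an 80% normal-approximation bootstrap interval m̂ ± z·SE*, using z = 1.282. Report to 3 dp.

Margin = 1.282 × 0.3106 = 0.3982
Interval: 2.15 ± 0.3982

(1.752, 2.548)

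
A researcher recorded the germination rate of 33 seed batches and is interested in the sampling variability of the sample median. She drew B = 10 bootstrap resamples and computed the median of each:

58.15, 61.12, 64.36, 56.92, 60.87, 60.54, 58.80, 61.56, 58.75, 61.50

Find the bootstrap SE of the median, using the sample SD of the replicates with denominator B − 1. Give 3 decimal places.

Bootstrap SE is the standard deviation of the 10 replicate medians.
Mean of replicates: (58.15 + 61.12 + 64.36 + 56.92 + 60.87 + 60.54 + 58.80 + 61.56 + 58.75 + 61.50) / 10 = 602.5700 / 10 = 60.2570
Sum of squared deviations: (−2.1070)² + (+0.8630)² + (+4.1030)² + (−3.3370)² + (+0.6130)² + (+0.2830)² + (−1.4570)² + (+1.3030)² + (−1.5070)² + (+1.2430)² = 41.2470
Variance = 41.2470 / 9 = 4.5830
SE* = √4.5830

SE* = 2.141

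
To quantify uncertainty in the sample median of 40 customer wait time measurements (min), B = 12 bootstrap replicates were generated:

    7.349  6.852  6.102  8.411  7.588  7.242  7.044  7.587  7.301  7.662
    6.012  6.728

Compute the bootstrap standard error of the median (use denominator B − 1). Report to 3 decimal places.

Bootstrap SE is the standard deviation of the 12 replicate medians.
Mean of replicates: (7.349 + 6.852 + 6.102 + 8.411 + 7.588 + 7.242 + 7.044 + 7.587 + 7.301 + 7.662 + 6.012 + 6.728) / 12 = 85.8780 / 12 = 7.1565
Sum of squared deviations: (+0.1925)² + (−0.3045)² + (−1.0545)² + (+1.2545)² + (+0.4315)² + (+0.0855)² + (−0.1125)² + (+0.4305)² + (+0.1445)² + (+0.5055)² + (−1.1445)² + (−0.4285)² = 4.9769
Variance = 4.9769 / 11 = 0.4524
SE* = √0.4524

SE* = 0.673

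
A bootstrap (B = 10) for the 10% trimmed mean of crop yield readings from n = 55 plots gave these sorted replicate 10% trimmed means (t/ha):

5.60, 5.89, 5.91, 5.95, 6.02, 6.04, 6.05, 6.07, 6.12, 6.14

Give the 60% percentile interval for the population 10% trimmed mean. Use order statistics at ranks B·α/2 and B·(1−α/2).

α = 0.40; lower rank = 10 × 0.200 = 2; upper rank = 10 × 0.800 = 8.
The 2nd smallest replicate is 5.89; the 8th is 6.07.

(5.89, 6.07)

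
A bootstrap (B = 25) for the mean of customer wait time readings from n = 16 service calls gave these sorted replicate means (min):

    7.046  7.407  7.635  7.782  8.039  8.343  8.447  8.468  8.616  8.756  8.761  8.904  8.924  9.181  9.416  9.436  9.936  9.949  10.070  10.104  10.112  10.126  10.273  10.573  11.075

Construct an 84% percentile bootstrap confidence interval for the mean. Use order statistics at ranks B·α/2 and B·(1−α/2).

(7.407, 10.273)

α = 0.16; lower rank = 25 × 0.080 = 2; upper rank = 25 × 0.920 = 23.
The 2nd smallest replicate is 7.407; the 23rd is 10.273.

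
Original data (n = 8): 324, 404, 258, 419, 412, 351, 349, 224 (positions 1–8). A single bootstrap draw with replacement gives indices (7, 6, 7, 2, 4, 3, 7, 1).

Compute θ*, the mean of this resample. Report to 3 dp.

Resample values: 349, 351, 349, 404, 419, 258, 349, 324.
Mean = (349 + 351 + 349 + 404 + 419 + 258 + 349 + 324) / 8 = 2803.0 / 8 = 350.375

θ* = 350.375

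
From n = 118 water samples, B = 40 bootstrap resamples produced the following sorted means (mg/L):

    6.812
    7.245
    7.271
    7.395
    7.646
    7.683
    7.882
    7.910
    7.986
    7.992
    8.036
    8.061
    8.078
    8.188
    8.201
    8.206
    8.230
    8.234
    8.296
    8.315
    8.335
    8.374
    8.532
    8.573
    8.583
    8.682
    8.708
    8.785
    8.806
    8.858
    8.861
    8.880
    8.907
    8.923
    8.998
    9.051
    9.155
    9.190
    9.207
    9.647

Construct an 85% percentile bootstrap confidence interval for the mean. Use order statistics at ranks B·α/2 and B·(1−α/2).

(7.271, 9.155)

α = 0.15; lower rank = 40 × 0.075 = 3; upper rank = 40 × 0.925 = 37.
The 3rd smallest replicate is 7.271; the 37th is 9.155.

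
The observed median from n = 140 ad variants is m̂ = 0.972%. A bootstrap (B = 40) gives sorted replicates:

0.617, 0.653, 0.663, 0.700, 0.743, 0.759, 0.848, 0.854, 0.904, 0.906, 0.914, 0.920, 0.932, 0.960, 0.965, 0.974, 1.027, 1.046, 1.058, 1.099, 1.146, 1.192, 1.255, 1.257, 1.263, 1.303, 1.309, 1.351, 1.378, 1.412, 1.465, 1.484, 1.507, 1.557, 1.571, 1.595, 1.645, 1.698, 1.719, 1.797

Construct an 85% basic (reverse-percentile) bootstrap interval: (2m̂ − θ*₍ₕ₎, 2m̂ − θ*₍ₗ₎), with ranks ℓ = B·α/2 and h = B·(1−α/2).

(0.299, 1.281)

Percentile endpoints at ranks 3 and 37: θ*₍3₎ = 0.663, θ*₍37₎ = 1.645.
Basic interval reflects these around m̂:
  lower = 2 × 0.972 − 1.645 = 0.299
  upper = 2 × 0.972 − 0.663 = 1.281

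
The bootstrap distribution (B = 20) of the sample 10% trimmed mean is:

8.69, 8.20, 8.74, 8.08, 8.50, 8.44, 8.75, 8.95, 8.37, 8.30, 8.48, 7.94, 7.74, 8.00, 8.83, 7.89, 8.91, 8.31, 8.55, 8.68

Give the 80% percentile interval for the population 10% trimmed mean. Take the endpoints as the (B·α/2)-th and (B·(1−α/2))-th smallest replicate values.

Sorted replicates: 7.74, 7.89, 7.94, 8.00, 8.08, 8.20, 8.30, 8.31, 8.37, 8.44, 8.48, 8.50, 8.55, 8.68, 8.69, 8.74, 8.75, 8.83, 8.91, 8.95
α = 0.20; lower rank = 20 × 0.100 = 2; upper rank = 20 × 0.900 = 18.
The 2nd smallest replicate is 7.89; the 18th is 8.83.

(7.89, 8.83)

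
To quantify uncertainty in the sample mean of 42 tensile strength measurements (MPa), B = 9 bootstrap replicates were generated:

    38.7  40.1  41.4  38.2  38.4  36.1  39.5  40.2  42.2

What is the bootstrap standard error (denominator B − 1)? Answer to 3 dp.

SE* = 1.830

Bootstrap SE is the standard deviation of the 9 replicate means.
Mean of replicates: (38.7 + 40.1 + 41.4 + 38.2 + 38.4 + 36.1 + 39.5 + 40.2 + 42.2) / 9 = 354.8000 / 9 = 39.4222
Sum of squared deviations: (−0.7222)² + (+0.6778)² + (+1.9778)² + (−1.2222)² + (−1.0222)² + (−3.3222)² + (+0.0778)² + (+0.7778)² + (+2.7778)² = 26.7956
Variance = 26.7956 / 8 = 3.3494
SE* = √3.3494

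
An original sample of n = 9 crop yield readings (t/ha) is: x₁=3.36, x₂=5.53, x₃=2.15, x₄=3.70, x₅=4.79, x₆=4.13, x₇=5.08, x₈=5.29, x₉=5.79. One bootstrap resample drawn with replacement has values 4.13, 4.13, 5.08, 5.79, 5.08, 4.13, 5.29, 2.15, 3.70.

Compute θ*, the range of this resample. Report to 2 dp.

Range = 5.79 − 2.15 = 3.64

θ* = 3.64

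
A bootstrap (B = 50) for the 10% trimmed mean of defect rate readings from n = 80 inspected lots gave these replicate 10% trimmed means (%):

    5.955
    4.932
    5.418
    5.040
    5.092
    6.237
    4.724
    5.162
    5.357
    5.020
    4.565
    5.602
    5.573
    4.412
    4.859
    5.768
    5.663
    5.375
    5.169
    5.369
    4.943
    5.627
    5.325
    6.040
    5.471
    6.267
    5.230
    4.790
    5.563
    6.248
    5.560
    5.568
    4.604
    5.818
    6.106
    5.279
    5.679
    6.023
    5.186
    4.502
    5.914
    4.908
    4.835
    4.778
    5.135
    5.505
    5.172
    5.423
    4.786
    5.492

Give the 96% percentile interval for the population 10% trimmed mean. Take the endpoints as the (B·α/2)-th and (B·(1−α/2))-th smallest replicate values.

Sorted replicates: 4.412, 4.502, 4.565, 4.604, 4.724, 4.778, 4.786, 4.790, 4.835, 4.859, 4.908, 4.932, 4.943, 5.020, 5.040, 5.092, 5.135, 5.162, 5.169, 5.172, 5.186, 5.230, 5.279, 5.325, 5.357, 5.369, 5.375, 5.418, 5.423, 5.471, 5.492, 5.505, 5.560, 5.563, 5.568, 5.573, 5.602, 5.627, 5.663, 5.679, 5.768, 5.818, 5.914, 5.955, 6.023, 6.040, 6.106, 6.237, 6.248, 6.267
α = 0.04; lower rank = 50 × 0.020 = 1; upper rank = 50 × 0.980 = 49.
The 1st smallest replicate is 4.412; the 49th is 6.248.

(4.412, 6.248)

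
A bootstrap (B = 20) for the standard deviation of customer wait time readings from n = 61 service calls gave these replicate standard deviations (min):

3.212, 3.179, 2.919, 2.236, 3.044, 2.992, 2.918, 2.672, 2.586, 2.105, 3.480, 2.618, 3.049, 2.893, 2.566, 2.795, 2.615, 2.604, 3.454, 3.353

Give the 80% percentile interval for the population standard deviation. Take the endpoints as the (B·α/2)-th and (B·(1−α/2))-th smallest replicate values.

Sorted replicates: 2.105, 2.236, 2.566, 2.586, 2.604, 2.615, 2.618, 2.672, 2.795, 2.893, 2.918, 2.919, 2.992, 3.044, 3.049, 3.179, 3.212, 3.353, 3.454, 3.480
α = 0.20; lower rank = 20 × 0.100 = 2; upper rank = 20 × 0.900 = 18.
The 2nd smallest replicate is 2.236; the 18th is 3.353.

(2.236, 3.353)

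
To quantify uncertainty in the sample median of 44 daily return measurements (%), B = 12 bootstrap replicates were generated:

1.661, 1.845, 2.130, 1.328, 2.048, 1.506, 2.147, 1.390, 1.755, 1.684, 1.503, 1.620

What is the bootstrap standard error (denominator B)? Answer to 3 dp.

Bootstrap SE is the standard deviation of the 12 replicate medians.
Mean of replicates: (1.661 + 1.845 + 2.130 + 1.328 + 2.048 + 1.506 + 2.147 + 1.390 + 1.755 + 1.684 + 1.503 + 1.620) / 12 = 20.6170 / 12 = 1.7181
Sum of squared deviations: (−0.0571)² + (+0.1269)² + (+0.4119)² + (−0.3901)² + (+0.3299)² + (−0.2121)² + (+0.4289)² + (−0.3281)² + (+0.0369)² + (−0.0341)² + (−0.2151)² + (−0.0981)² = 0.8450
Variance = 0.8450 / 12 = 0.0704
SE* = √0.0704

SE* = 0.265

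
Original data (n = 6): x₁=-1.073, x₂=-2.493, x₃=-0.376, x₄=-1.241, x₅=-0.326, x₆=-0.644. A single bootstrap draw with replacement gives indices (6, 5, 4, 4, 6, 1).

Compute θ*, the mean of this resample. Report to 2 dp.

θ* = -0.86

Resample values: -0.644, -0.326, -1.241, -1.241, -0.644, -1.073.
Mean = ((-0.644) + (-0.326) + (-1.241) + (-1.241) + (-0.644) + (-1.073)) / 6 = -5.1690 / 6 = -0.86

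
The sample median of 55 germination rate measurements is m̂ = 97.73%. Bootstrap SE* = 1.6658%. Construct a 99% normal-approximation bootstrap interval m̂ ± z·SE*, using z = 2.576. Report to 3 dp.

(93.439, 102.021)

Margin = 2.576 × 1.6658 = 4.2911
Interval: 97.73 ± 4.2911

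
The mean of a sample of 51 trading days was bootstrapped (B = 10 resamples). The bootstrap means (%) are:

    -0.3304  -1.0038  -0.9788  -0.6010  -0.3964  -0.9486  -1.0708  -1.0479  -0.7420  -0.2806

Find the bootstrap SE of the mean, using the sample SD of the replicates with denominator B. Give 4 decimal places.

SE* = 0.2984

Bootstrap SE is the standard deviation of the 10 replicate means.
Mean of replicates: ((-0.3304) + (-1.0038) + (-0.9788) + (-0.6010) + (-0.3964) + (-0.9486) + (-1.0708) + (-1.0479) + (-0.7420) + (-0.2806)) / 10 = -7.40030 / 10 = -0.74003
Sum of squared deviations: (+0.40963)² + (−0.26377)² + (−0.23877)² + (+0.13903)² + (+0.34363)² + (−0.20857)² + (−0.33077)² + (−0.30787)² + (−0.00197)² + (+0.45943)² = 0.89057
Variance = 0.89057 / 10 = 0.08906
SE* = √0.08906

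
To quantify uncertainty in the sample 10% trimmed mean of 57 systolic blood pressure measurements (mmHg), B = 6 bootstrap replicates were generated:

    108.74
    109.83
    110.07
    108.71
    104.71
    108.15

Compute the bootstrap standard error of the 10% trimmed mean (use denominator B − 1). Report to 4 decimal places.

SE* = 1.9348

Bootstrap SE is the standard deviation of the 6 replicate 10% trimmed means.
Mean of replicates: (108.74 + 109.83 + 110.07 + 108.71 + 104.71 + 108.15) / 6 = 650.21000 / 6 = 108.36833
Sum of squared deviations: (+0.37167)² + (+1.46167)² + (+1.70167)² + (+0.34167)² + (−3.65833)² + (−0.21833)² = 18.71808
Variance = 18.71808 / 5 = 3.74362
SE* = √3.74362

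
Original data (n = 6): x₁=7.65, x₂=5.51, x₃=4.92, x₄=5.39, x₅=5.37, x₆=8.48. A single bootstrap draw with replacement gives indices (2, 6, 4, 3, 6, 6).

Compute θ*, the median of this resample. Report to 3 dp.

θ* = 6.995

Resample values: 5.51, 8.48, 5.39, 4.92, 8.48, 8.48.
Sorted: 4.92, 5.39, 5.51, 8.48, 8.48, 8.48
Median = average of the two middle values = 6.995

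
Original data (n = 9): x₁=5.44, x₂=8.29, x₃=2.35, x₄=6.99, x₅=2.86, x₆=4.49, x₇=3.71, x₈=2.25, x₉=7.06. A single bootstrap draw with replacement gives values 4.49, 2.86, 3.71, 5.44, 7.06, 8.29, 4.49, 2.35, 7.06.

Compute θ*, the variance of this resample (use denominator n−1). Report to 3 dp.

Mean = 5.0833; sum of squared deviations = 33.2288
s² = 33.2288 / 8 = 4.1536

θ* = 4.154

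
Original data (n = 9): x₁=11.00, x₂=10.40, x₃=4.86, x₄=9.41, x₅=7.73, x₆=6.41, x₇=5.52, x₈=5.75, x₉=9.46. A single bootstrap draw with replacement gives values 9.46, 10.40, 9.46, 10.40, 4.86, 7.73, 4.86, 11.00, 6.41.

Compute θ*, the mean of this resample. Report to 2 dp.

θ* = 8.29

Mean = (9.46 + 10.40 + 9.46 + 10.40 + 4.86 + 7.73 + 4.86 + 11.00 + 6.41) / 9 = 74.580 / 9 = 8.29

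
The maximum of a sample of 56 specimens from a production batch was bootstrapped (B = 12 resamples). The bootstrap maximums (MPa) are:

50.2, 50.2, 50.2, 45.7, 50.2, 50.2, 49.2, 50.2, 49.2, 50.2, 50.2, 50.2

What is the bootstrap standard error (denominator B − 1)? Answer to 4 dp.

SE* = 1.3049

Bootstrap SE is the standard deviation of the 12 replicate maximums.
Mean of replicates: (50.2 + 50.2 + 50.2 + 45.7 + 50.2 + 50.2 + 49.2 + 50.2 + 49.2 + 50.2 + 50.2 + 50.2) / 12 = 595.90000 / 12 = 49.65833
Sum of squared deviations: (+0.54167)² + (+0.54167)² + (+0.54167)² + (−3.95833)² + (+0.54167)² + (+0.54167)² + (−0.45833)² + (+0.54167)² + (−0.45833)² + (+0.54167)² + (+0.54167)² + (+0.54167)² = 18.72917
Variance = 18.72917 / 11 = 1.70265
SE* = √1.70265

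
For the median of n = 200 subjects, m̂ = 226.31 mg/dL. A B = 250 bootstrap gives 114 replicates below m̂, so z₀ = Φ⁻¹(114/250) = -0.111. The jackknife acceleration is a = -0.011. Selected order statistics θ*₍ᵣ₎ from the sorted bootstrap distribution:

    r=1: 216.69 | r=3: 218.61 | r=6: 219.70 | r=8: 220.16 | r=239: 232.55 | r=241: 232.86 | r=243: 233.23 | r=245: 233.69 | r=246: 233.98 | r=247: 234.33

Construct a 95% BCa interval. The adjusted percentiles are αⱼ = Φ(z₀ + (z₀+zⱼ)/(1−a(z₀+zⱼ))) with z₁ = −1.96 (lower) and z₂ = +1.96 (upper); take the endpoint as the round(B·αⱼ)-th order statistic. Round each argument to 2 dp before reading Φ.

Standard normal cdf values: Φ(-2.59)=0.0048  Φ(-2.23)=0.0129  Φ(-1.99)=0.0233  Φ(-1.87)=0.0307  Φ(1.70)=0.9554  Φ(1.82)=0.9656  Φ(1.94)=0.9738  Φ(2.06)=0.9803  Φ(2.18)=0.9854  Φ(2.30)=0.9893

(218.61, 232.55)

Lower: z₀ + z₁ = -0.111 + (-1.960) = -2.071; 1 − a(z₀+z₁) = 1 − (-0.011)(-2.071) = 0.9772; argument = -0.111 + (-2.071)/0.9772 = -2.2303 → -2.23.
α₁ = Φ(-2.23) = 0.0129; rank = round(250 × 0.0129) = 3; θ*₍3₎ = 218.61.
Upper: z₀ + z₂ = 1.849; 1 − a(z₀+z₂) = 1.0203; argument = 1.7011 → 1.70; α₂ = 0.9554; rank = 239; θ*₍239₎ = 232.55.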